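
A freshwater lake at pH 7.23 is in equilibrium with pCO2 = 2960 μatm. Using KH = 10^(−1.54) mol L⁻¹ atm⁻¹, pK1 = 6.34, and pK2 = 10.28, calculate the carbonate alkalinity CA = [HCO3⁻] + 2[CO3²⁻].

CA = 0.664 mmol/L

[CO2*] = KH · pCO2 = 10^(−1.54) × 2960×10^-6 = 8.537×10^-5 mol/L
α₀ = 1/(1 + K1/[H⁺] + K1K2/[H⁺]²) = 1/(1 + 10^+0.89 + 10^-2.16) = 0.1140
DIC = [CO2*]/α₀ = 8.537×10^-5 / 0.1140 = 0.7486 mmol/L
CA = (α₁ + 2α₂)·DIC = (0.8852 + 2×0.0007889) × 0.7486 = 0.664 mmol/L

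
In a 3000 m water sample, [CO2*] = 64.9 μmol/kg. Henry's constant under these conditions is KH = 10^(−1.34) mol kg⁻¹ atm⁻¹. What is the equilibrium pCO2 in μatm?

pCO2 = 1420 μatm

KH = 10^(−1.34) = 4.571×10^-2 mol kg⁻¹ atm⁻¹
pCO2 = [CO2*]/KH = 64.9×10^-6 / 4.571×10^-2 = 1.42×10^-3 atm = 1420 μatm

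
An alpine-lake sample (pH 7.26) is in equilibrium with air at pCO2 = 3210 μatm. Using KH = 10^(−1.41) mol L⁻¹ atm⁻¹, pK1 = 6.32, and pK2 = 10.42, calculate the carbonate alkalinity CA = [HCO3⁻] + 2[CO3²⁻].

[CO2*] = KH · pCO2 = 10^(−1.41) × 3210×10^-6 = 1.249×10^-4 mol/L
α₀ = 1/(1 + K1/[H⁺] + K1K2/[H⁺]²) = 1/(1 + 10^+0.94 + 10^-2.22) = 0.1029
DIC = [CO2*]/α₀ = 1.249×10^-4 / 0.1029 = 1.213 mmol/L
CA = (α₁ + 2α₂)·DIC = (0.8965 + 2×0.0006202) × 1.213 = 1.09 mmol/L

CA = 1.09 mmol/L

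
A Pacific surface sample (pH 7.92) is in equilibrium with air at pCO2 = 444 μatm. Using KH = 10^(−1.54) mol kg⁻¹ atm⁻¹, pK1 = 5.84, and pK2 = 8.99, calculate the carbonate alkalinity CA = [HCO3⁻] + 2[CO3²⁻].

[CO2*] = KH · pCO2 = 10^(−1.54) × 444×10^-6 = 1.281×10^-5 mol/kg
α₀ = 1/(1 + K1/[H⁺] + K1K2/[H⁺]²) = 1/(1 + 10^+2.08 + 10^+1.01) = 0.007607
DIC = [CO2*]/α₀ = 1.281×10^-5 / 0.007607 = 1.683 mmol/kg
CA = (α₁ + 2α₂)·DIC = (0.9146 + 2×0.07784) × 1.683 = 1.80 mmol/kg

CA = 1.80 mmol/kg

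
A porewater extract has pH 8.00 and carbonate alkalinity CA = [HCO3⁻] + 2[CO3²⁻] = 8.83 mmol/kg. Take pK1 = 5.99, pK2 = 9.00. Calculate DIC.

DIC = 8.17 mmol/kg

CA = [HCO3⁻] + 2[CO3²⁻] = (α₁ + 2α₂)·DIC
At pH 8.00: [H⁺]/K1 = 10^-2.01 = 0.0097724, K2/[H⁺] = 10^-1.00 = 0.10000
α₁ = 1/(1 + 0.0097724 + 0.10000) = 1/1.1098 = 0.9011; α₂ = α₁·K2/[H⁺] = 0.09011
α₁ + 2α₂ = 1.0813
DIC = CA / (α₁ + 2α₂) = 8.83 / 1.0813 = 8.17 mmol/kg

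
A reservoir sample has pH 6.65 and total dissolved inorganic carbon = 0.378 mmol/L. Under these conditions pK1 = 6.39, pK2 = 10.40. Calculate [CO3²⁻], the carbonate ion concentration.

α₂ = 1 / (1 + [H⁺]/K2 + [H⁺]²/(K1K2)) = 1 / (1 + 10^+3.75 + 10^+3.49)
   = 1 / (1 + 5623.4 + 3090.3) = 1/8714.7 = 0.0001147
[CO3²⁻] = α₂ × DIC = 0.0001147 × 0.378 = 4.34×10^-5 mmol/L = 0.0434 μmol/L

[CO3²⁻] = 0.0434 μmol/L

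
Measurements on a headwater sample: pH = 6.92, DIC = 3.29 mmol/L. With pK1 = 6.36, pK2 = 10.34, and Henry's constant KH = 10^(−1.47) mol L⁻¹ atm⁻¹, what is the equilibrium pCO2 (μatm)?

pCO2 = 2.10×10^4 μatm

α₀ = 1 / (1 + K1/[H⁺] + K1K2/[H⁺]²) = 1 / (1 + 10^+0.56 + 10^-2.86)
   = 1 / (1 + 3.6308 + 0.0013804) = 1/4.6322 = 0.2159
[CO2*] = α₀ × DIC = 0.2159 × 3.29 = 0.7103 mmol/L
pCO2 = [CO2*]/KH = 7.103×10^-4 / 3.388×10^-2 = 2.10×10^4 μatm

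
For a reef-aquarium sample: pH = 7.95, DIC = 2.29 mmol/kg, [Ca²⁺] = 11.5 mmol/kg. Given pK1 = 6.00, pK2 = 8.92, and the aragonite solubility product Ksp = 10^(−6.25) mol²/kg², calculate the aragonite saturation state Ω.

α₂ = 1 / (1 + [H⁺]/K2 + [H⁺]²/(K1K2)) = 1 / (1 + 10^+0.97 + 10^-0.98)
   = 1 / (1 + 9.3325 + 0.10471) = 1/10.437 = 0.09581
[CO3²⁻] = α₂ × DIC = 0.09581 × 2.29 = 0.2194 mmol/kg
Ksp = 10^(−6.25) = 5.623×10^-7
Ω = [Ca²⁺][CO3²⁻]/Ksp = (11.5×10^-3)(2.194×10^-4) / 5.623×10^-7 = 4.49

Ω = 4.49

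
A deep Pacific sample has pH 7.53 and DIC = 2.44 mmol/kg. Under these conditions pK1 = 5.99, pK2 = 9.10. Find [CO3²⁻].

[CO3²⁻] = 0.0622 mmol/kg

α₂ = 1 / (1 + [H⁺]/K2 + [H⁺]²/(K1K2)) = 1 / (1 + 10^+1.57 + 10^+0.03)
   = 1 / (1 + 37.154 + 1.0715) = 1/39.225 = 0.02549
[CO3²⁻] = α₂ × DIC = 0.02549 × 2.44 = 0.0622 mmol/kg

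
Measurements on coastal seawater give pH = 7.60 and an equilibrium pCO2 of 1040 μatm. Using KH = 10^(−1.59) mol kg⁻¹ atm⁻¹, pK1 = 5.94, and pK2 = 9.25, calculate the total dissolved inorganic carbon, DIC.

DIC = 1.28 mmol/kg

[CO2*] = KH · pCO2 = 10^(−1.59) × 1040×10^-6 = 2.673×10^-5 mol/kg
α₀ = 1/(1 + K1/[H⁺] + K1K2/[H⁺]²) = 1/(1 + 10^+1.66 + 10^+0.01) = 0.02095
DIC = [CO2*]/α₀ = 2.673×10^-5 / 0.02095 = 1.28 mmol/kg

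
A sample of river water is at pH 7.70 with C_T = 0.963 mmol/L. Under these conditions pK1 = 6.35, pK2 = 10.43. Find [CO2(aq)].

α₀ = 1 / (1 + K1/[H⁺] + K1K2/[H⁺]²) = 1 / (1 + 10^+1.35 + 10^-1.38)
   = 1 / (1 + 22.387 + 0.041687) = 1/23.429 = 0.04268
[CO2*] = α₀ × DIC = 0.04268 × 0.963 = 0.0411 mmol/L

[CO2*] = 0.0411 mmol/L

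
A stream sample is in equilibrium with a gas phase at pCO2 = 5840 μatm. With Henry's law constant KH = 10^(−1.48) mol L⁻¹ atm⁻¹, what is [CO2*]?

KH = 10^(−1.48) = 3.311×10^-2 mol L⁻¹ atm⁻¹
[CO2*] = KH · pCO2 = 3.311×10^-2 × 5840×10^-6 atm = 1.93×10^-4 mol/L

[CO2*] = 193 μmol/L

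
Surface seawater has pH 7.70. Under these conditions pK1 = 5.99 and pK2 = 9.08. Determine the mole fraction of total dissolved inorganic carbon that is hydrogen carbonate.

α₁ = 0.942

α₁ = 1 / (1 + [H⁺]/K1 + K2/[H⁺]) = 1 / (1 + 10^-1.71 + 10^-1.38)
   = 1 / (1 + 0.019498 + 0.041687) = 1/1.0612 = 0.9423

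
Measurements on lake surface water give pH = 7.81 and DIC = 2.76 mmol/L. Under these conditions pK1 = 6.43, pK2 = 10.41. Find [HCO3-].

[HCO3⁻] = 2.64 mmol/L

α₁ = 1 / (1 + [H⁺]/K1 + K2/[H⁺]) = 1 / (1 + 10^-1.38 + 10^-2.60)
   = 1 / (1 + 0.041687 + 0.0025119) = 1/1.0442 = 0.9577
[HCO3⁻] = α₁ × DIC = 0.9577 × 2.76 = 2.64 mmol/L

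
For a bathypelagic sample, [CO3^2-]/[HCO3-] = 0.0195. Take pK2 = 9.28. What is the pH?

pH = 7.57

From K2 = [H⁺][CO3^2-]/[HCO3-]:  pH = pK2 + log₁₀([CO3^2-]/[HCO3-])
log₁₀(0.0195) = -1.710
pH = 9.28 + (-1.710) = 7.57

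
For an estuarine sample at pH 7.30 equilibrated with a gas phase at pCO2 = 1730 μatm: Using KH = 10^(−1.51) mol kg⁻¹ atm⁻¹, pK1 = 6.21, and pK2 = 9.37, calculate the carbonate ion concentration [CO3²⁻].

[CO2*] = KH · pCO2 = 10^(−1.51) × 1730×10^-6 = 5.346×10^-5 mol/kg
α₀ = 1/(1 + K1/[H⁺] + K1K2/[H⁺]²) = 1/(1 + 10^+1.09 + 10^-0.98) = 0.07459
DIC = [CO2*]/α₀ = 5.346×10^-5 / 0.07459 = 0.7168 mmol/kg
[CO3²⁻] = α₂·DIC; α₂ = 0.007810, so [CO3²⁻] = 0.007810 × 0.7168 = 0.00560 mmol/kg = 5.60 μmol/kg

[CO3²⁻] = 5.60 μmol/kg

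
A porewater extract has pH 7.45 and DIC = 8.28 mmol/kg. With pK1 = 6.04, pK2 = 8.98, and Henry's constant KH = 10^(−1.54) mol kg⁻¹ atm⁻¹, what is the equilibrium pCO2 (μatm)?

α₀ = 1 / (1 + K1/[H⁺] + K1K2/[H⁺]²) = 1 / (1 + 10^+1.41 + 10^-0.12)
   = 1 / (1 + 25.704 + 0.75858) = 1/27.463 = 0.03641
[CO2*] = α₀ × DIC = 0.03641 × 8.28 = 0.3015 mmol/kg
pCO2 = [CO2*]/KH = 3.015×10^-4 / 2.884×10^-2 = 1.05×10^4 μatm

pCO2 = 1.05×10^4 μatm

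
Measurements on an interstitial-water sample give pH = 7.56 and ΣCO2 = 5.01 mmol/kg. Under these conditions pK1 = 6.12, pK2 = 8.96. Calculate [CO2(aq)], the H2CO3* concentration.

α₀ = 1 / (1 + K1/[H⁺] + K1K2/[H⁺]²) = 1 / (1 + 10^+1.44 + 10^+0.04)
   = 1 / (1 + 27.542 + 1.0965) = 1/29.639 = 0.03374
[CO2*] = α₀ × DIC = 0.03374 × 5.01 = 0.169 mmol/kg

[CO2*] = 0.169 mmol/kg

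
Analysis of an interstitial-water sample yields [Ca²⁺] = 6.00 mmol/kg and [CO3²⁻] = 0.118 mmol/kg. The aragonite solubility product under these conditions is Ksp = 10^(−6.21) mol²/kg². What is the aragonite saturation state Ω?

Ksp = 10^(−6.21) = 6.166×10^-7
Ω = [Ca²⁺][CO3²⁻]/Ksp = (6.00×10^-3)(0.118×10^-3) / 6.166×10^-7 = 1.15

Ω = 1.15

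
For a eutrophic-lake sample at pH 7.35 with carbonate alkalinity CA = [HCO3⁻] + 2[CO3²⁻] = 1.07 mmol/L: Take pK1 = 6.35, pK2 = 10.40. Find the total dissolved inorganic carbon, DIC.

DIC = 1.18 mmol/L

CA = [HCO3⁻] + 2[CO3²⁻] = (α₁ + 2α₂)·DIC
At pH 7.35: [H⁺]/K1 = 10^-1.00 = 0.10000, K2/[H⁺] = 10^-3.05 = 0.00089125
α₁ = 1/(1 + 0.10000 + 0.00089125) = 1/1.1009 = 0.9084; α₂ = α₁·K2/[H⁺] = 0.0008096
α₁ + 2α₂ = 0.9100
DIC = CA / (α₁ + 2α₂) = 1.07 / 0.9100 = 1.18 mmol/L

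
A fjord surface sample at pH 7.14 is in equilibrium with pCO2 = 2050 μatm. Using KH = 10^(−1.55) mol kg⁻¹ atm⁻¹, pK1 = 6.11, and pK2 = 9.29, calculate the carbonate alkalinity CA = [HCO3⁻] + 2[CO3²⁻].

CA = 0.628 mmol/kg

[CO2*] = KH · pCO2 = 10^(−1.55) × 2050×10^-6 = 5.778×10^-5 mol/kg
α₀ = 1/(1 + K1/[H⁺] + K1K2/[H⁺]²) = 1/(1 + 10^+1.03 + 10^-1.12) = 0.08481
DIC = [CO2*]/α₀ = 5.778×10^-5 / 0.08481 = 0.6812 mmol/kg
CA = (α₁ + 2α₂)·DIC = (0.9088 + 2×0.006434) × 0.6812 = 0.628 mmol/kg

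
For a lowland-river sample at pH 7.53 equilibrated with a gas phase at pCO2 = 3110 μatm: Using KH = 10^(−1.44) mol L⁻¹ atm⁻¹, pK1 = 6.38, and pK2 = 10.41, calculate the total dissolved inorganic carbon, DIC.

[CO2*] = KH · pCO2 = 10^(−1.44) × 3110×10^-6 = 1.129×10^-4 mol/L
α₀ = 1/(1 + K1/[H⁺] + K1K2/[H⁺]²) = 1/(1 + 10^+1.15 + 10^-1.73) = 0.06603
DIC = [CO2*]/α₀ = 1.129×10^-4 / 0.06603 = 1.71 mmol/L

DIC = 1.71 mmol/L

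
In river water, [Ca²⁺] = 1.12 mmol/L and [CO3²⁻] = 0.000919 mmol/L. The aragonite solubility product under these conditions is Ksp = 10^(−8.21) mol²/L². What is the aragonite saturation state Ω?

Ksp = 10^(−8.21) = 6.166×10^-9
Ω = [Ca²⁺][CO3²⁻]/Ksp = (1.12×10^-3)(0.000919×10^-3) / 6.166×10^-9 = 0.167

Ω = 0.167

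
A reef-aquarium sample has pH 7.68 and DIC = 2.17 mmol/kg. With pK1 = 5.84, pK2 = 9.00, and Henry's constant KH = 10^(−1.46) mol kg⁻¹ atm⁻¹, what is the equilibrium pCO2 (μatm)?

pCO2 = 852 μatm

α₀ = 1 / (1 + K1/[H⁺] + K1K2/[H⁺]²) = 1 / (1 + 10^+1.84 + 10^+0.52)
   = 1 / (1 + 69.183 + 3.3113) = 1/73.494 = 0.01361
[CO2*] = α₀ × DIC = 0.01361 × 2.17 = 0.02953 mmol/kg
pCO2 = [CO2*]/KH = 2.953×10^-5 / 3.467×10^-2 = 852 μatm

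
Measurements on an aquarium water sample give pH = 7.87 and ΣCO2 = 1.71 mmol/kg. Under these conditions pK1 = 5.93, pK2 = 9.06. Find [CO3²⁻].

α₂ = 1 / (1 + [H⁺]/K2 + [H⁺]²/(K1K2)) = 1 / (1 + 10^+1.19 + 10^-0.75)
   = 1 / (1 + 15.488 + 0.17783) = 1/16.666 = 0.06000
[CO3²⁻] = α₂ × DIC = 0.06000 × 1.71 = 0.103 mmol/kg

[CO3²⁻] = 0.103 mmol/kg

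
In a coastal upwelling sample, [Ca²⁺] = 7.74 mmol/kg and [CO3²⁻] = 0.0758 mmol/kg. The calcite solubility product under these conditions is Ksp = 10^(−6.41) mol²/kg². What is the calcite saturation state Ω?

Ω = 1.51

Ksp = 10^(−6.41) = 3.890×10^-7
Ω = [Ca²⁺][CO3²⁻]/Ksp = (7.74×10^-3)(0.0758×10^-3) / 3.890×10^-7 = 1.51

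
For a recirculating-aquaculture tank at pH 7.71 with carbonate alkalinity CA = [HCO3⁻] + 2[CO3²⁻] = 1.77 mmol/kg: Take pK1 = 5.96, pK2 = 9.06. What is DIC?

CA = [HCO3⁻] + 2[CO3²⁻] = (α₁ + 2α₂)·DIC
At pH 7.71: [H⁺]/K1 = 10^-1.75 = 0.017783, K2/[H⁺] = 10^-1.35 = 0.044668
α₁ = 1/(1 + 0.017783 + 0.044668) = 1/1.0625 = 0.9412; α₂ = α₁·K2/[H⁺] = 0.04204
α₁ + 2α₂ = 1.0253
DIC = CA / (α₁ + 2α₂) = 1.77 / 1.0253 = 1.73 mmol/kg

DIC = 1.73 mmol/kg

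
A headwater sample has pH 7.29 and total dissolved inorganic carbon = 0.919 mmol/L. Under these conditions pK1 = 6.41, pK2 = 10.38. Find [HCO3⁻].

α₁ = 1 / (1 + [H⁺]/K1 + K2/[H⁺]) = 1 / (1 + 10^-0.88 + 10^-3.09)
   = 1 / (1 + 0.13183 + 0.00081283) = 1/1.1326 = 0.8829
[HCO3⁻] = α₁ × DIC = 0.8829 × 0.919 = 0.811 mmol/L

[HCO3⁻] = 0.811 mmol/L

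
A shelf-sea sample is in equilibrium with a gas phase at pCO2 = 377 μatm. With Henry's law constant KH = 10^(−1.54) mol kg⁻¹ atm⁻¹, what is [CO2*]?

[CO2*] = 10.9 μmol/kg

KH = 10^(−1.54) = 2.884×10^-2 mol kg⁻¹ atm⁻¹
[CO2*] = KH · pCO2 = 2.884×10^-2 × 377×10^-6 atm = 1.09×10^-5 mol/kg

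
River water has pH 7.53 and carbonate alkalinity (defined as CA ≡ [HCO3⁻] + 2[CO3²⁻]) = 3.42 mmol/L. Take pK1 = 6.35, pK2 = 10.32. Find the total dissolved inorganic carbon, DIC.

DIC = 3.64 mmol/L

CA = [HCO3⁻] + 2[CO3²⁻] = (α₁ + 2α₂)·DIC
At pH 7.53: [H⁺]/K1 = 10^-1.18 = 0.066069, K2/[H⁺] = 10^-2.79 = 0.0016218
α₁ = 1/(1 + 0.066069 + 0.0016218) = 1/1.0677 = 0.9366; α₂ = α₁·K2/[H⁺] = 0.001519
α₁ + 2α₂ = 0.9396
DIC = CA / (α₁ + 2α₂) = 3.42 / 0.9396 = 3.64 mmol/L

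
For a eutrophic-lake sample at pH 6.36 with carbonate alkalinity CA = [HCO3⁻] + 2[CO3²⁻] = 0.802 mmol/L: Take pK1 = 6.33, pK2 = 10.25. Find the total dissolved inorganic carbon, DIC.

DIC = 1.55 mmol/L

CA = [HCO3⁻] + 2[CO3²⁻] = (α₁ + 2α₂)·DIC
At pH 6.36: [H⁺]/K1 = 10^-0.03 = 0.93325, K2/[H⁺] = 10^-3.89 = 0.00012882
α₁ = 1/(1 + 0.93325 + 0.00012882) = 1/1.9334 = 0.5172; α₂ = α₁·K2/[H⁺] = 6.663×10^-5
α₁ + 2α₂ = 0.5174
DIC = CA / (α₁ + 2α₂) = 0.802 / 0.5174 = 1.55 mmol/L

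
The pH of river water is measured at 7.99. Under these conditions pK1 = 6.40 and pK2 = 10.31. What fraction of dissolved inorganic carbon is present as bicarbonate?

α₁ = 0.970

α₁ = 1 / (1 + [H⁺]/K1 + K2/[H⁺]) = 1 / (1 + 10^-1.59 + 10^-2.32)
   = 1 / (1 + 0.025704 + 0.0047863) = 1/1.0305 = 0.9704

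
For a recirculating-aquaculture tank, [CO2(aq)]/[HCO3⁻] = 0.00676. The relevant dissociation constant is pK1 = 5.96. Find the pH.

From K1 = [H⁺][HCO3⁻]/[CO2(aq)]:  pH = pK1 − log₁₀([CO2(aq)]/[HCO3⁻])
log₁₀(0.00676) = -2.170
pH = 5.96 − (-2.170) = 8.13

pH = 8.13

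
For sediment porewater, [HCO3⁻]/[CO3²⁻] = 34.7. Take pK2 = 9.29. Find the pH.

From K2 = [H⁺][CO3²⁻]/[HCO3⁻]:  pH = pK2 − log₁₀([HCO3⁻]/[CO3²⁻])
log₁₀(34.7) = +1.540
pH = 9.29 − (+1.540) = 7.75

pH = 7.75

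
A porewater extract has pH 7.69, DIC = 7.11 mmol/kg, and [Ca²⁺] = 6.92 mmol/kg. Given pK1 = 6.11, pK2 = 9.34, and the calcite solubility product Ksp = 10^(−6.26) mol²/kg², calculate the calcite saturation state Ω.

α₂ = 1 / (1 + [H⁺]/K2 + [H⁺]²/(K1K2)) = 1 / (1 + 10^+1.65 + 10^+0.07)
   = 1 / (1 + 44.668 + 1.1749) = 1/46.843 = 0.02135
[CO3²⁻] = α₂ × DIC = 0.02135 × 7.11 = 0.1518 mmol/kg
Ksp = 10^(−6.26) = 5.495×10^-7
Ω = [Ca²⁺][CO3²⁻]/Ksp = (6.92×10^-3)(1.518×10^-4) / 5.495×10^-7 = 1.91

Ω = 1.91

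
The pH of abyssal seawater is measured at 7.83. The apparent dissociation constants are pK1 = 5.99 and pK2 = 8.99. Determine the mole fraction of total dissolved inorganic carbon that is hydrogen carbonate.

α₁ = 0.923

α₁ = 1 / (1 + [H⁺]/K1 + K2/[H⁺]) = 1 / (1 + 10^-1.84 + 10^-1.16)
   = 1 / (1 + 0.014454 + 0.069183) = 1/1.0836 = 0.9228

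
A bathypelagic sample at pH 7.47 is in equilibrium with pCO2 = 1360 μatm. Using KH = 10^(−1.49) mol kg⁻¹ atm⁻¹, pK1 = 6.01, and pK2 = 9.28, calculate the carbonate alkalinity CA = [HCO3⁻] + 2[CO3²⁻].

CA = 1.31 mmol/kg

[CO2*] = KH · pCO2 = 10^(−1.49) × 1360×10^-6 = 4.401×10^-5 mol/kg
α₀ = 1/(1 + K1/[H⁺] + K1K2/[H⁺]²) = 1/(1 + 10^+1.46 + 10^-0.35) = 0.03302
DIC = [CO2*]/α₀ = 4.401×10^-5 / 0.03302 = 1.333 mmol/kg
CA = (α₁ + 2α₂)·DIC = (0.9522 + 2×0.01475) × 1.333 = 1.31 mmol/kg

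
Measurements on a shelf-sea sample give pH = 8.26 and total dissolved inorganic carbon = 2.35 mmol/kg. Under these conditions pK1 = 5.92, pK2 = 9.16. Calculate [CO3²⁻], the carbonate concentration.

[CO3²⁻] = 0.262 mmol/kg

α₂ = 1 / (1 + [H⁺]/K2 + [H⁺]²/(K1K2)) = 1 / (1 + 10^+0.90 + 10^-1.44)
   = 1 / (1 + 7.9433 + 0.036308) = 1/8.9796 = 0.1114
[CO3²⁻] = α₂ × DIC = 0.1114 × 2.35 = 0.262 mmol/kg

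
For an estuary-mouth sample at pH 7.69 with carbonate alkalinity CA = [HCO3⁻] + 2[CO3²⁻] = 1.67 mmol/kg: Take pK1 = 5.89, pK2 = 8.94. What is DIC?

DIC = 1.61 mmol/kg

CA = [HCO3⁻] + 2[CO3²⁻] = (α₁ + 2α₂)·DIC
At pH 7.69: [H⁺]/K1 = 10^-1.80 = 0.015849, K2/[H⁺] = 10^-1.25 = 0.056234
α₁ = 1/(1 + 0.015849 + 0.056234) = 1/1.0721 = 0.9328; α₂ = α₁·K2/[H⁺] = 0.05245
α₁ + 2α₂ = 1.0377
DIC = CA / (α₁ + 2α₂) = 1.67 / 1.0377 = 1.61 mmol/kg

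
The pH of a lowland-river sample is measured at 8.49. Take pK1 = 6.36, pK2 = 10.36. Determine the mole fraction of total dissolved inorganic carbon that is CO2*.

α₀ = 0.00726

α₀ = 1 / (1 + K1/[H⁺] + K1K2/[H⁺]²) = 1 / (1 + 10^+2.13 + 10^+0.26)
   = 1 / (1 + 134.90 + 1.8197) = 1/137.72 = 0.007261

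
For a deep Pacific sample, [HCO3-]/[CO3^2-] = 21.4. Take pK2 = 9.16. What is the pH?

From K2 = [H⁺][CO3^2-]/[HCO3-]:  pH = pK2 − log₁₀([HCO3-]/[CO3^2-])
log₁₀(21.4) = +1.330
pH = 9.16 − (+1.330) = 7.83

pH = 7.83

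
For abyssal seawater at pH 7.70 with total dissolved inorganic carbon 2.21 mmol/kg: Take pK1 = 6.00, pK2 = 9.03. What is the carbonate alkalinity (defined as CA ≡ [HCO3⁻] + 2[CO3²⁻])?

CA = 2.27 mmol/kg

CA = [HCO3⁻] + 2[CO3²⁻] = (α₁ + 2α₂)·DIC
At pH 7.70: [H⁺]/K1 = 10^-1.70 = 0.019953, K2/[H⁺] = 10^-1.33 = 0.046774
α₁ = 1/(1 + 0.019953 + 0.046774) = 1/1.0667 = 0.9374; α₂ = α₁·K2/[H⁺] = 0.04385
α₁ + 2α₂ = 1.0251
CA = 1.0251 × 2.21 = 2.27 mmol/kg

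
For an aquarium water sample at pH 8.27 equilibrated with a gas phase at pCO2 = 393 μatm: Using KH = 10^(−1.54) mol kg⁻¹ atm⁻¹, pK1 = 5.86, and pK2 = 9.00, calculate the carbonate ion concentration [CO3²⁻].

[CO3²⁻] = 0.542 mmol/kg

[CO2*] = KH · pCO2 = 10^(−1.54) × 393×10^-6 = 1.133×10^-5 mol/kg
α₀ = 1/(1 + K1/[H⁺] + K1K2/[H⁺]²) = 1/(1 + 10^+2.41 + 10^+1.68) = 0.003269
DIC = [CO2*]/α₀ = 1.133×10^-5 / 0.003269 = 3.467 mmol/kg
[CO3²⁻] = α₂·DIC; α₂ = 0.1565, so [CO3²⁻] = 0.1565 × 3.467 = 0.542 mmol/kg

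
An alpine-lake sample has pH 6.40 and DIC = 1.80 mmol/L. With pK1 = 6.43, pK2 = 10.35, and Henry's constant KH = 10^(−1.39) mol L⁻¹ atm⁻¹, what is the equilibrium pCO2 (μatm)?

pCO2 = 2.29×10^4 μatm

α₀ = 1 / (1 + K1/[H⁺] + K1K2/[H⁺]²) = 1 / (1 + 10^-0.03 + 10^-3.98)
   = 1 / (1 + 0.93325 + 0.00010471) = 1/1.9334 = 0.5172
[CO2*] = α₀ × DIC = 0.5172 × 1.80 = 0.9310 mmol/L
pCO2 = [CO2*]/KH = 9.310×10^-4 / 4.074×10^-2 = 2.29×10^4 μatm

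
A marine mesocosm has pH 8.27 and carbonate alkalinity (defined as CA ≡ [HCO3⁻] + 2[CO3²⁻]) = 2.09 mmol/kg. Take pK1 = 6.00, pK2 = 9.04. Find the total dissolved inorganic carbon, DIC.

DIC = 1.83 mmol/kg

CA = [HCO3⁻] + 2[CO3²⁻] = (α₁ + 2α₂)·DIC
At pH 8.27: [H⁺]/K1 = 10^-2.27 = 0.0053703, K2/[H⁺] = 10^-0.77 = 0.16982
α₁ = 1/(1 + 0.0053703 + 0.16982) = 1/1.1752 = 0.8509; α₂ = α₁·K2/[H⁺] = 0.1445
α₁ + 2α₂ = 1.1399
DIC = CA / (α₁ + 2α₂) = 2.09 / 1.1399 = 1.83 mmol/kg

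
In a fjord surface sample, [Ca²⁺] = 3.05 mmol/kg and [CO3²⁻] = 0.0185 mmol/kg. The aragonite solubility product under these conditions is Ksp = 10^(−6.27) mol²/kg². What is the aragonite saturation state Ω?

Ksp = 10^(−6.27) = 5.370×10^-7
Ω = [Ca²⁺][CO3²⁻]/Ksp = (3.05×10^-3)(0.0185×10^-3) / 5.370×10^-7 = 0.105

Ω = 0.105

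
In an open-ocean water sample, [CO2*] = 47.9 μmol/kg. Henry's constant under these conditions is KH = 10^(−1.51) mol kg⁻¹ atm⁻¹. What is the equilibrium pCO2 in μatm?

KH = 10^(−1.51) = 3.090×10^-2 mol kg⁻¹ atm⁻¹
pCO2 = [CO2*]/KH = 47.9×10^-6 / 3.090×10^-2 = 1.55×10^-3 atm = 1550 μatm

pCO2 = 1550 μatm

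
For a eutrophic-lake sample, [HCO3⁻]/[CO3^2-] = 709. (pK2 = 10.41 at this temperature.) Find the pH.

pH = 7.56

From K2 = [H⁺][CO3^2-]/[HCO3⁻]:  pH = pK2 − log₁₀([HCO3⁻]/[CO3^2-])
log₁₀(709) = +2.851
pH = 10.41 − (+2.851) = 7.56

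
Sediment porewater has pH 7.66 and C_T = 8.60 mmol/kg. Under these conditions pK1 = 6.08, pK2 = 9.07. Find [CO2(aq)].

α₀ = 1 / (1 + K1/[H⁺] + K1K2/[H⁺]²) = 1 / (1 + 10^+1.58 + 10^+0.17)
   = 1 / (1 + 38.019 + 1.4791) = 1/40.498 = 0.02469
[CO2*] = α₀ × DIC = 0.02469 × 8.60 = 0.212 mmol/kg

[CO2*] = 0.212 mmol/kg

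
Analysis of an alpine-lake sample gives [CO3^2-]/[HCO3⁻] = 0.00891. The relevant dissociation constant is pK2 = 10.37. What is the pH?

pH = 8.32

From K2 = [H⁺][CO3^2-]/[HCO3⁻]:  pH = pK2 + log₁₀([CO3^2-]/[HCO3⁻])
log₁₀(0.00891) = -2.050
pH = 10.37 + (-2.050) = 8.32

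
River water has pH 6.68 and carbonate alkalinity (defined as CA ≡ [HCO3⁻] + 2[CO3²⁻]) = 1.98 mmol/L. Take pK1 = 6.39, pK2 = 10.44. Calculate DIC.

DIC = 2.99 mmol/L

CA = [HCO3⁻] + 2[CO3²⁻] = (α₁ + 2α₂)·DIC
At pH 6.68: [H⁺]/K1 = 10^-0.29 = 0.51286, K2/[H⁺] = 10^-3.76 = 0.00017378
α₁ = 1/(1 + 0.51286 + 0.00017378) = 1/1.5130 = 0.6609; α₂ = α₁·K2/[H⁺] = 0.0001149
α₁ + 2α₂ = 0.6612
DIC = CA / (α₁ + 2α₂) = 1.98 / 0.6612 = 2.99 mmol/L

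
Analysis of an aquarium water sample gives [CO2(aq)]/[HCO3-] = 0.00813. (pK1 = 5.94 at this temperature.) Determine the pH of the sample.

From K1 = [H⁺][HCO3-]/[CO2(aq)]:  pH = pK1 − log₁₀([CO2(aq)]/[HCO3-])
log₁₀(0.00813) = -2.090
pH = 5.94 − (-2.090) = 8.03

pH = 8.03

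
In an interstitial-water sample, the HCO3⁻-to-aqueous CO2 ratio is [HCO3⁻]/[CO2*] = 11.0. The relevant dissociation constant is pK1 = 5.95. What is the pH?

From K1 = [H⁺][HCO3⁻]/[CO2*]:  pH = pK1 + log₁₀([HCO3⁻]/[CO2*])
log₁₀(11.0) = +1.041
pH = 5.95 + (+1.041) = 6.99

pH = 6.99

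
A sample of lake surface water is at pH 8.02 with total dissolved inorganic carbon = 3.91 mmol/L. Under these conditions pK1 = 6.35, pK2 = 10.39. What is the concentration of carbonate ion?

[CO3²⁻] = 16.3 μmol/L

α₂ = 1 / (1 + [H⁺]/K2 + [H⁺]²/(K1K2)) = 1 / (1 + 10^+2.37 + 10^+0.70)
   = 1 / (1 + 234.42 + 5.0119) = 1/240.43 = 0.004159
[CO3²⁻] = α₂ × DIC = 0.004159 × 3.91 = 0.0163 mmol/L = 16.3 μmol/L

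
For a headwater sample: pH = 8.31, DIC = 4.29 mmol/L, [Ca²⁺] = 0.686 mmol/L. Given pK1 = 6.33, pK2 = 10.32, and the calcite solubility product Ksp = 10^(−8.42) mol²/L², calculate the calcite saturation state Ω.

Ω = 7.41

α₂ = 1 / (1 + [H⁺]/K2 + [H⁺]²/(K1K2)) = 1 / (1 + 10^+2.01 + 10^+0.03)
   = 1 / (1 + 102.33 + 1.0715) = 1/104.40 = 0.009578
[CO3²⁻] = α₂ × DIC = 0.009578 × 4.29 = 0.04109 mmol/L
Ksp = 10^(−8.42) = 3.802×10^-9
Ω = [Ca²⁺][CO3²⁻]/Ksp = (0.686×10^-3)(4.109×10^-5) / 3.802×10^-9 = 7.41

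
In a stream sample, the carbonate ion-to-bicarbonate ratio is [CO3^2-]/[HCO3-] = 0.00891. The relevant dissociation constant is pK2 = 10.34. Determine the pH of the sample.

From K2 = [H⁺][CO3^2-]/[HCO3-]:  pH = pK2 + log₁₀([CO3^2-]/[HCO3-])
log₁₀(0.00891) = -2.050
pH = 10.34 + (-2.050) = 8.29

pH = 8.29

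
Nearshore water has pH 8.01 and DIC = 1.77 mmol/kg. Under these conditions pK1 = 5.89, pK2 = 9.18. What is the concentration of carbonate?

[CO3²⁻] = 0.111 mmol/kg

α₂ = 1 / (1 + [H⁺]/K2 + [H⁺]²/(K1K2)) = 1 / (1 + 10^+1.17 + 10^-0.95)
   = 1 / (1 + 14.791 + 0.11220) = 1/15.903 = 0.06288
[CO3²⁻] = α₂ × DIC = 0.06288 × 1.77 = 0.111 mmol/kg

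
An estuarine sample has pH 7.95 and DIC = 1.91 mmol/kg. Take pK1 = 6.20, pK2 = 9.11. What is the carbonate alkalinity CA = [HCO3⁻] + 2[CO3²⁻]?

CA = [HCO3⁻] + 2[CO3²⁻] = (α₁ + 2α₂)·DIC
At pH 7.95: [H⁺]/K1 = 10^-1.75 = 0.017783, K2/[H⁺] = 10^-1.16 = 0.069183
α₁ = 1/(1 + 0.017783 + 0.069183) = 1/1.0870 = 0.9200; α₂ = α₁·K2/[H⁺] = 0.06365
α₁ + 2α₂ = 1.0473
CA = 1.0473 × 1.91 = 2.00 mmol/kg

CA = 2.00 mmol/kg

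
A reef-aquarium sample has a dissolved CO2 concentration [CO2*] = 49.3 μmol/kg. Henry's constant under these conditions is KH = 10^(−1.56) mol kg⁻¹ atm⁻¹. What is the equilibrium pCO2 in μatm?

pCO2 = 1790 μatm

KH = 10^(−1.56) = 2.754×10^-2 mol kg⁻¹ atm⁻¹
pCO2 = [CO2*]/KH = 49.3×10^-6 / 2.754×10^-2 = 1.79×10^-3 atm = 1790 μatm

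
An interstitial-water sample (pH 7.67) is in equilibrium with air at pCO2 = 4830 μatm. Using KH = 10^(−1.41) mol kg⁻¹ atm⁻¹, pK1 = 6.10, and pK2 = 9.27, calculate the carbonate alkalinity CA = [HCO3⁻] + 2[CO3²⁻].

CA = 7.33 mmol/kg

[CO2*] = KH · pCO2 = 10^(−1.41) × 4830×10^-6 = 1.879×10^-4 mol/kg
α₀ = 1/(1 + K1/[H⁺] + K1K2/[H⁺]²) = 1/(1 + 10^+1.57 + 10^-0.03) = 0.02558
DIC = [CO2*]/α₀ = 1.879×10^-4 / 0.02558 = 7.345 mmol/kg
CA = (α₁ + 2α₂)·DIC = (0.9505 + 2×0.02388) × 7.345 = 7.33 mmol/kg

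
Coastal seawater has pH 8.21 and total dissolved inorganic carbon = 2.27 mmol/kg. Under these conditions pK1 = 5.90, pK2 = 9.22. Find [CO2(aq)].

α₀ = 1 / (1 + K1/[H⁺] + K1K2/[H⁺]²) = 1 / (1 + 10^+2.31 + 10^+1.30)
   = 1 / (1 + 204.17 + 19.953) = 1/225.13 = 0.004442
[CO2*] = α₀ × DIC = 0.004442 × 2.27 = 0.0101 mmol/kg = 10.1 μmol/kg

[CO2*] = 10.1 μmol/kg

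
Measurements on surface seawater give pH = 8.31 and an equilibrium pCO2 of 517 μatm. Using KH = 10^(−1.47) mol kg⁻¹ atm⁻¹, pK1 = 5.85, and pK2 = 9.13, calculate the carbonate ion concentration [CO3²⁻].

[CO3²⁻] = 0.765 mmol/kg

[CO2*] = KH · pCO2 = 10^(−1.47) × 517×10^-6 = 1.752×10^-5 mol/kg
α₀ = 1/(1 + K1/[H⁺] + K1K2/[H⁺]²) = 1/(1 + 10^+2.46 + 10^+1.64) = 0.003003
DIC = [CO2*]/α₀ = 1.752×10^-5 / 0.003003 = 5.835 mmol/kg
[CO3²⁻] = α₂·DIC; α₂ = 0.1311, so [CO3²⁻] = 0.1311 × 5.835 = 0.765 mmol/kg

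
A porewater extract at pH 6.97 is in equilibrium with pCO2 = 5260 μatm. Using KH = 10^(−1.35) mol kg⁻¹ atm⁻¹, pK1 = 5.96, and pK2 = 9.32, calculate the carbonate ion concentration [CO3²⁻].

[CO2*] = KH · pCO2 = 10^(−1.35) × 5260×10^-6 = 2.350×10^-4 mol/kg
α₀ = 1/(1 + K1/[H⁺] + K1K2/[H⁺]²) = 1/(1 + 10^+1.01 + 10^-1.34) = 0.08866
DIC = [CO2*]/α₀ = 2.350×10^-4 / 0.08866 = 2.650 mmol/kg
[CO3²⁻] = α₂·DIC; α₂ = 0.004053, so [CO3²⁻] = 0.004053 × 2.650 = 0.0107 mmol/kg = 10.7 μmol/kg

[CO3²⁻] = 10.7 μmol/kg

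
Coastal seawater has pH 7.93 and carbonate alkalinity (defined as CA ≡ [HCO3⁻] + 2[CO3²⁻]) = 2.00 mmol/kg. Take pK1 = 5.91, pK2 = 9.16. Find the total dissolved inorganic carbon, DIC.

CA = [HCO3⁻] + 2[CO3²⁻] = (α₁ + 2α₂)·DIC
At pH 7.93: [H⁺]/K1 = 10^-2.02 = 0.0095499, K2/[H⁺] = 10^-1.23 = 0.058884
α₁ = 1/(1 + 0.0095499 + 0.058884) = 1/1.0684 = 0.9359; α₂ = α₁·K2/[H⁺] = 0.05511
α₁ + 2α₂ = 1.0462
DIC = CA / (α₁ + 2α₂) = 2.00 / 1.0462 = 1.91 mmol/kg

DIC = 1.91 mmol/kg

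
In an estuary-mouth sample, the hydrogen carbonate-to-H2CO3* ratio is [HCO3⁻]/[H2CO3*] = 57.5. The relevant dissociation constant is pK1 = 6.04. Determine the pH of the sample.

From K1 = [H⁺][HCO3⁻]/[H2CO3*]:  pH = pK1 + log₁₀([HCO3⁻]/[H2CO3*])
log₁₀(57.5) = +1.760
pH = 6.04 + (+1.760) = 7.80

pH = 7.80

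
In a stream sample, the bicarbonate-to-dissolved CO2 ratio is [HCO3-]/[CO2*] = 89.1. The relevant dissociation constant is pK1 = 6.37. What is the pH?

From K1 = [H⁺][HCO3-]/[CO2*]:  pH = pK1 + log₁₀([HCO3-]/[CO2*])
log₁₀(89.1) = +1.950
pH = 6.37 + (+1.950) = 8.32

pH = 8.32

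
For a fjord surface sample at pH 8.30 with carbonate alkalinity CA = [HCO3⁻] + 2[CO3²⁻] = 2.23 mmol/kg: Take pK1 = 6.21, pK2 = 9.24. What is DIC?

CA = [HCO3⁻] + 2[CO3²⁻] = (α₁ + 2α₂)·DIC
At pH 8.30: [H⁺]/K1 = 10^-2.09 = 0.0081283, K2/[H⁺] = 10^-0.94 = 0.11482
α₁ = 1/(1 + 0.0081283 + 0.11482) = 1/1.1229 = 0.8905; α₂ = α₁·K2/[H⁺] = 0.1022
α₁ + 2α₂ = 1.0950
DIC = CA / (α₁ + 2α₂) = 2.23 / 1.0950 = 2.04 mmol/kg

DIC = 2.04 mmol/kg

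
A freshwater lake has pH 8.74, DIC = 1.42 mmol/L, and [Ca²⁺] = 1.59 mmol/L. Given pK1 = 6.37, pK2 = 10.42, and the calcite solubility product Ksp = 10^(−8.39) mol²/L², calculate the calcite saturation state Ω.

α₂ = 1 / (1 + [H⁺]/K2 + [H⁺]²/(K1K2)) = 1 / (1 + 10^+1.68 + 10^-0.69)
   = 1 / (1 + 47.863 + 0.20417) = 1/49.067 = 0.02038
[CO3²⁻] = α₂ × DIC = 0.02038 × 1.42 = 0.02894 mmol/L
Ksp = 10^(−8.39) = 4.074×10^-9
Ω = [Ca²⁺][CO3²⁻]/Ksp = (1.59×10^-3)(2.894×10^-5) / 4.074×10^-9 = 11.3

Ω = 11.3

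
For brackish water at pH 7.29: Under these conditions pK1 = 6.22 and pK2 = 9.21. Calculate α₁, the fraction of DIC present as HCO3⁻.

α₁ = 0.911

α₁ = 1 / (1 + [H⁺]/K1 + K2/[H⁺]) = 1 / (1 + 10^-1.07 + 10^-1.92)
   = 1 / (1 + 0.085114 + 0.012023) = 1/1.0971 = 0.9115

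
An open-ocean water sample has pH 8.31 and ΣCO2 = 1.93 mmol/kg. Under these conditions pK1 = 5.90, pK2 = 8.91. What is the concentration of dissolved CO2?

[CO2*] = 5.98 μmol/kg

α₀ = 1 / (1 + K1/[H⁺] + K1K2/[H⁺]²) = 1 / (1 + 10^+2.41 + 10^+1.81)
   = 1 / (1 + 257.04 + 64.565) = 1/322.61 = 0.003100
[CO2*] = α₀ × DIC = 0.003100 × 1.93 = 0.00598 mmol/kg = 5.98 μmol/kg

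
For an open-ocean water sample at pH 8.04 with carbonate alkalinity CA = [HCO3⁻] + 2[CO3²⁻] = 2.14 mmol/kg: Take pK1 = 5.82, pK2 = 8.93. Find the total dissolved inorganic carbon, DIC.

DIC = 1.93 mmol/kg

CA = [HCO3⁻] + 2[CO3²⁻] = (α₁ + 2α₂)·DIC
At pH 8.04: [H⁺]/K1 = 10^-2.22 = 0.0060256, K2/[H⁺] = 10^-0.89 = 0.12882
α₁ = 1/(1 + 0.0060256 + 0.12882) = 1/1.1349 = 0.8812; α₂ = α₁·K2/[H⁺] = 0.1135
α₁ + 2α₂ = 1.1082
DIC = CA / (α₁ + 2α₂) = 2.14 / 1.1082 = 1.93 mmol/kg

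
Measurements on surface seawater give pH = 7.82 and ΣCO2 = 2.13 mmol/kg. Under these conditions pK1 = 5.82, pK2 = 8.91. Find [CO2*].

α₀ = 1 / (1 + K1/[H⁺] + K1K2/[H⁺]²) = 1 / (1 + 10^+2.00 + 10^+0.91)
   = 1 / (1 + 100.00 + 8.1283) = 1/109.13 = 0.009164
[CO2*] = α₀ × DIC = 0.009164 × 2.13 = 0.0195 mmol/kg = 19.5 μmol/kg

[CO2*] = 19.5 μmol/kg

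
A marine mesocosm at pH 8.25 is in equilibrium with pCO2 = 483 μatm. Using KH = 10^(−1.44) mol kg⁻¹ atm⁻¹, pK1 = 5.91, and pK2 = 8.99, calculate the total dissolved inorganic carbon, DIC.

[CO2*] = KH · pCO2 = 10^(−1.44) × 483×10^-6 = 1.754×10^-5 mol/kg
α₀ = 1/(1 + K1/[H⁺] + K1K2/[H⁺]²) = 1/(1 + 10^+2.34 + 10^+1.60) = 0.003852
DIC = [CO2*]/α₀ = 1.754×10^-5 / 0.003852 = 4.55 mmol/kg

DIC = 4.55 mmol/kg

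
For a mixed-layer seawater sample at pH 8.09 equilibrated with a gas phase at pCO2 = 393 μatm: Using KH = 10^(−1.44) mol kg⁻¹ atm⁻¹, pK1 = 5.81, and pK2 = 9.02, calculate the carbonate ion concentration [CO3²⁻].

[CO3²⁻] = 0.319 mmol/kg

[CO2*] = KH · pCO2 = 10^(−1.44) × 393×10^-6 = 1.427×10^-5 mol/kg
α₀ = 1/(1 + K1/[H⁺] + K1K2/[H⁺]²) = 1/(1 + 10^+2.28 + 10^+1.35) = 0.004674
DIC = [CO2*]/α₀ = 1.427×10^-5 / 0.004674 = 3.053 mmol/kg
[CO3²⁻] = α₂·DIC; α₂ = 0.1046, so [CO3²⁻] = 0.1046 × 3.053 = 0.319 mmol/kg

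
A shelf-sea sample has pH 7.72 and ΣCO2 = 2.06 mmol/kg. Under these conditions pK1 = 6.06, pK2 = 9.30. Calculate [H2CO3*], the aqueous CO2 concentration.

α₀ = 1 / (1 + K1/[H⁺] + K1K2/[H⁺]²) = 1 / (1 + 10^+1.66 + 10^+0.08)
   = 1 / (1 + 45.709 + 1.2023) = 1/47.911 = 0.02087
[CO2*] = α₀ × DIC = 0.02087 × 2.06 = 0.0430 mmol/kg

[CO2*] = 0.0430 mmol/kg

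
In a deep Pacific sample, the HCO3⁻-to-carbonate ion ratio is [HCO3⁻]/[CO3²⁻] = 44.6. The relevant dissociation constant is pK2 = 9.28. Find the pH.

From K2 = [H⁺][CO3²⁻]/[HCO3⁻]:  pH = pK2 − log₁₀([HCO3⁻]/[CO3²⁻])
log₁₀(44.6) = +1.649
pH = 9.28 − (+1.649) = 7.63

pH = 7.63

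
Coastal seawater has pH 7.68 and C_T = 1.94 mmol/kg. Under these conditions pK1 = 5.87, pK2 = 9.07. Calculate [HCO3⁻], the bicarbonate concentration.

α₁ = 1 / (1 + [H⁺]/K1 + K2/[H⁺]) = 1 / (1 + 10^-1.81 + 10^-1.39)
   = 1 / (1 + 0.015488 + 0.040738) = 1/1.0562 = 0.9468
[HCO3⁻] = α₁ × DIC = 0.9468 × 1.94 = 1.84 mmol/kg

[HCO3⁻] = 1.84 mmol/kg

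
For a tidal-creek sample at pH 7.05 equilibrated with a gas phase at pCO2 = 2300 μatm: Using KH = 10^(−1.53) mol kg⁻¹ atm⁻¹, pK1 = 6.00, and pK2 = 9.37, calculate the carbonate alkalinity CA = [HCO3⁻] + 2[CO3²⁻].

[CO2*] = KH · pCO2 = 10^(−1.53) × 2300×10^-6 = 6.788×10^-5 mol/kg
α₀ = 1/(1 + K1/[H⁺] + K1K2/[H⁺]²) = 1/(1 + 10^+1.05 + 10^-1.27) = 0.08147
DIC = [CO2*]/α₀ = 6.788×10^-5 / 0.08147 = 0.8331 mmol/kg
CA = (α₁ + 2α₂)·DIC = (0.9142 + 2×0.004375) × 0.8331 = 0.769 mmol/kg

CA = 0.769 mmol/kg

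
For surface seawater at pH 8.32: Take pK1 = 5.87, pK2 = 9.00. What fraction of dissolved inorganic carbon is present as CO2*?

α₀ = 0.00293

α₀ = 1 / (1 + K1/[H⁺] + K1K2/[H⁺]²) = 1 / (1 + 10^+2.45 + 10^+1.77)
   = 1 / (1 + 281.84 + 58.884) = 1/341.72 = 0.002926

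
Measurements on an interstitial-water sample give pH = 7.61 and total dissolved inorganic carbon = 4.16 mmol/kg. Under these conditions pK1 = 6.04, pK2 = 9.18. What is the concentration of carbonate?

[CO3²⁻] = 0.106 mmol/kg

α₂ = 1 / (1 + [H⁺]/K2 + [H⁺]²/(K1K2)) = 1 / (1 + 10^+1.57 + 10^-0.00)
   = 1 / (1 + 37.154 + 1.0000) = 1/39.154 = 0.02554
[CO3²⁻] = α₂ × DIC = 0.02554 × 4.16 = 0.106 mmol/kg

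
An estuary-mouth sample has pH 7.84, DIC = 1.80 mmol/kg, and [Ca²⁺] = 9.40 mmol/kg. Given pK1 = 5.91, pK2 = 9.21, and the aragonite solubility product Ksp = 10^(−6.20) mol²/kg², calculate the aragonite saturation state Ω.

Ω = 1.08

α₂ = 1 / (1 + [H⁺]/K2 + [H⁺]²/(K1K2)) = 1 / (1 + 10^+1.37 + 10^-0.56)
   = 1 / (1 + 23.442 + 0.27542) = 1/24.718 = 0.04046
[CO3²⁻] = α₂ × DIC = 0.04046 × 1.80 = 0.07282 mmol/kg
Ksp = 10^(−6.20) = 6.310×10^-7
Ω = [Ca²⁺][CO3²⁻]/Ksp = (9.40×10^-3)(7.282×10^-5) / 6.310×10^-7 = 1.08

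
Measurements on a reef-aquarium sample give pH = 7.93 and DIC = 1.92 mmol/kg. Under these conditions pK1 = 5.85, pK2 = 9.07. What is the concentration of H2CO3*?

α₀ = 1 / (1 + K1/[H⁺] + K1K2/[H⁺]²) = 1 / (1 + 10^+2.08 + 10^+0.94)
   = 1 / (1 + 120.23 + 8.7096) = 1/129.94 = 0.007696
[CO2*] = α₀ × DIC = 0.007696 × 1.92 = 0.0148 mmol/kg = 14.8 μmol/kg

[CO2*] = 14.8 μmol/kg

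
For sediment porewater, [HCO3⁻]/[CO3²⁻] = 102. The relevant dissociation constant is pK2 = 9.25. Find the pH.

From K2 = [H⁺][CO3²⁻]/[HCO3⁻]:  pH = pK2 − log₁₀([HCO3⁻]/[CO3²⁻])
log₁₀(102) = +2.009
pH = 9.25 − (+2.009) = 7.24

pH = 7.24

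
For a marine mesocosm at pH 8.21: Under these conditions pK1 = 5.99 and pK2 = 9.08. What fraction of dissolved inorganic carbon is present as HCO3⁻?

α₁ = 0.876

α₁ = 1 / (1 + [H⁺]/K1 + K2/[H⁺]) = 1 / (1 + 10^-2.22 + 10^-0.87)
   = 1 / (1 + 0.0060256 + 0.13490) = 1/1.1409 = 0.8765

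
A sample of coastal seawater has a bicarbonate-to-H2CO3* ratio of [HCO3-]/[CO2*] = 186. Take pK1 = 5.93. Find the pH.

From K1 = [H⁺][HCO3-]/[CO2*]:  pH = pK1 + log₁₀([HCO3-]/[CO2*])
log₁₀(186) = +2.270
pH = 5.93 + (+2.270) = 8.20

pH = 8.20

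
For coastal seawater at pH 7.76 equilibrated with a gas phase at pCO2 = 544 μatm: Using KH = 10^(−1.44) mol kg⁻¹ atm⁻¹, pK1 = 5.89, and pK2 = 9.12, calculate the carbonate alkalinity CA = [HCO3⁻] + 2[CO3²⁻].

[CO2*] = KH · pCO2 = 10^(−1.44) × 544×10^-6 = 1.975×10^-5 mol/kg
α₀ = 1/(1 + K1/[H⁺] + K1K2/[H⁺]²) = 1/(1 + 10^+1.87 + 10^+0.51) = 0.01276
DIC = [CO2*]/α₀ = 1.975×10^-5 / 0.01276 = 1.548 mmol/kg
CA = (α₁ + 2α₂)·DIC = (0.9459 + 2×0.04129) × 1.548 = 1.59 mmol/kg

CA = 1.59 mmol/kg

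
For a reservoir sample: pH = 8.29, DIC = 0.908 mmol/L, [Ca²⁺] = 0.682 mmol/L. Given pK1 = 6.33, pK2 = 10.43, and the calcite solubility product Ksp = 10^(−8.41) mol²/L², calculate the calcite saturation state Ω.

Ω = 1.13

α₂ = 1 / (1 + [H⁺]/K2 + [H⁺]²/(K1K2)) = 1 / (1 + 10^+2.14 + 10^+0.18)
   = 1 / (1 + 138.04 + 1.5136) = 1/140.55 = 0.007115
[CO3²⁻] = α₂ × DIC = 0.007115 × 0.908 = 0.006460 mmol/L = 6.460 μmol/L
Ksp = 10^(−8.41) = 3.890×10^-9
Ω = [Ca²⁺][CO3²⁻]/Ksp = (0.682×10^-3)(6.460×10^-6) / 3.890×10^-9 = 1.13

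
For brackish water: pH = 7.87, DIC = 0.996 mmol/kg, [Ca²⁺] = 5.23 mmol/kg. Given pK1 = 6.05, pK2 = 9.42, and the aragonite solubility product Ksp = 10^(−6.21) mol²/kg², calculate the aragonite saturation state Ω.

Ω = 0.228

α₂ = 1 / (1 + [H⁺]/K2 + [H⁺]²/(K1K2)) = 1 / (1 + 10^+1.55 + 10^-0.27)
   = 1 / (1 + 35.481 + 0.53703) = 1/37.018 = 0.02701
[CO3²⁻] = α₂ × DIC = 0.02701 × 0.996 = 0.02691 mmol/kg
Ksp = 10^(−6.21) = 6.166×10^-7
Ω = [Ca²⁺][CO3²⁻]/Ksp = (5.23×10^-3)(2.691×10^-5) / 6.166×10^-7 = 0.228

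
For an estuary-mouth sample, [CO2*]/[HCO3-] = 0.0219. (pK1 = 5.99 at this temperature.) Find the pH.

pH = 7.65

From K1 = [H⁺][HCO3-]/[CO2*]:  pH = pK1 − log₁₀([CO2*]/[HCO3-])
log₁₀(0.0219) = -1.660
pH = 5.99 − (-1.660) = 7.65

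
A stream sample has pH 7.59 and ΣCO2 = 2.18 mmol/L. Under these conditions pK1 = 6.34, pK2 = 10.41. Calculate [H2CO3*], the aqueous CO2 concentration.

[CO2*] = 0.116 mmol/L

α₀ = 1 / (1 + K1/[H⁺] + K1K2/[H⁺]²) = 1 / (1 + 10^+1.25 + 10^-1.57)
   = 1 / (1 + 17.783 + 0.026915) = 1/18.810 = 0.05316
[CO2*] = α₀ × DIC = 0.05316 × 2.18 = 0.116 mmol/L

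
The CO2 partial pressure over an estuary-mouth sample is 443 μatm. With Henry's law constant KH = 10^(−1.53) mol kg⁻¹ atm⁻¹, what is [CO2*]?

[CO2*] = 13.1 μmol/kg

KH = 10^(−1.53) = 2.951×10^-2 mol kg⁻¹ atm⁻¹
[CO2*] = KH · pCO2 = 2.951×10^-2 × 443×10^-6 atm = 1.31×10^-5 mol/kg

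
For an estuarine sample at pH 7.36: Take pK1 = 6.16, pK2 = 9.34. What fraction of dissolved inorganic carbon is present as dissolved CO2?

α₀ = 1 / (1 + K1/[H⁺] + K1K2/[H⁺]²) = 1 / (1 + 10^+1.20 + 10^-0.78)
   = 1 / (1 + 15.849 + 0.16596) = 1/17.015 = 0.05877

α₀ = 0.0588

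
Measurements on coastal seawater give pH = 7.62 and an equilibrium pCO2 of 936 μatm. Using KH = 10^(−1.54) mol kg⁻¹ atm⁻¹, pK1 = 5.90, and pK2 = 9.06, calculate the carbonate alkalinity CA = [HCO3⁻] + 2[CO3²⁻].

CA = 1.52 mmol/kg

[CO2*] = KH · pCO2 = 10^(−1.54) × 936×10^-6 = 2.699×10^-5 mol/kg
α₀ = 1/(1 + K1/[H⁺] + K1K2/[H⁺]²) = 1/(1 + 10^+1.72 + 10^+0.28) = 0.01806
DIC = [CO2*]/α₀ = 2.699×10^-5 / 0.01806 = 1.495 mmol/kg
CA = (α₁ + 2α₂)·DIC = (0.9475 + 2×0.03440) × 1.495 = 1.52 mmol/kg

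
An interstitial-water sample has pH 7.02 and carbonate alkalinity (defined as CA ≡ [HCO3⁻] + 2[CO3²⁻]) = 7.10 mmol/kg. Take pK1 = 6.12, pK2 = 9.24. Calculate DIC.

DIC = 7.94 mmol/kg

CA = [HCO3⁻] + 2[CO3²⁻] = (α₁ + 2α₂)·DIC
At pH 7.02: [H⁺]/K1 = 10^-0.90 = 0.12589, K2/[H⁺] = 10^-2.22 = 0.0060256
α₁ = 1/(1 + 0.12589 + 0.0060256) = 1/1.1319 = 0.8835; α₂ = α₁·K2/[H⁺] = 0.005323
α₁ + 2α₂ = 0.8941
DIC = CA / (α₁ + 2α₂) = 7.10 / 0.8941 = 7.94 mmol/kg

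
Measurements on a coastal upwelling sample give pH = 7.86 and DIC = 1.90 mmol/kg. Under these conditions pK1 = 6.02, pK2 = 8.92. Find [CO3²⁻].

α₂ = 1 / (1 + [H⁺]/K2 + [H⁺]²/(K1K2)) = 1 / (1 + 10^+1.06 + 10^-0.78)
   = 1 / (1 + 11.482 + 0.16596) = 1/12.647 = 0.07907
[CO3²⁻] = α₂ × DIC = 0.07907 × 1.90 = 0.150 mmol/kg

[CO3²⁻] = 0.150 mmol/kg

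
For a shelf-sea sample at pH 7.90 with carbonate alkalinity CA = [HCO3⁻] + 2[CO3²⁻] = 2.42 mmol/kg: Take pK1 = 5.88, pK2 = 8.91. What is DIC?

DIC = 2.24 mmol/kg

CA = [HCO3⁻] + 2[CO3²⁻] = (α₁ + 2α₂)·DIC
At pH 7.90: [H⁺]/K1 = 10^-2.02 = 0.0095499, K2/[H⁺] = 10^-1.01 = 0.097724
α₁ = 1/(1 + 0.0095499 + 0.097724) = 1/1.1073 = 0.9031; α₂ = α₁·K2/[H⁺] = 0.08826
α₁ + 2α₂ = 1.0796
DIC = CA / (α₁ + 2α₂) = 2.42 / 1.0796 = 2.24 mmol/kg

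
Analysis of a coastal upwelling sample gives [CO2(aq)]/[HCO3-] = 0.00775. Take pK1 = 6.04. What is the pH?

pH = 8.15

From K1 = [H⁺][HCO3-]/[CO2(aq)]:  pH = pK1 − log₁₀([CO2(aq)]/[HCO3-])
log₁₀(0.00775) = -2.111
pH = 6.04 − (-2.111) = 8.15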